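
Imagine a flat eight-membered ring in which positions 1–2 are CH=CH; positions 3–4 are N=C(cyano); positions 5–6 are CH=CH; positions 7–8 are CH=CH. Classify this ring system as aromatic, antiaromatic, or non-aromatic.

Antiaromatic

The p orbitals form a continuous loop: the double-bond atoms are sp², each contributing one p electron; each =N– nitrogen is pyridine-type (lone pair in the sp² plane, one electron in the p orbital). The ring is fully conjugated.
π-electron count: 4 × 2 = 8 from the 4 double-bond units.
8 is a 4n count (n = 2), so the planar conjugated ring is antiaromatic.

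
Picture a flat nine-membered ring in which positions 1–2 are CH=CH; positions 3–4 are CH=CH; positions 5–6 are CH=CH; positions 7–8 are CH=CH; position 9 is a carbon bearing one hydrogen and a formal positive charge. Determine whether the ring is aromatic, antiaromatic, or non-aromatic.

The p orbitals form a continuous loop: every atom in a ring double bond is sp² and brings one electron to the p orbital; the carbocation has an empty p orbital. The ring is fully conjugated.
π-electron count: 4 × 2 = 8 from the double-bond units + 0 from the CH(+) atom = 8.
8 = 4(2); a planar, fully conjugated 4n system is antiaromatic.

Antiaromatic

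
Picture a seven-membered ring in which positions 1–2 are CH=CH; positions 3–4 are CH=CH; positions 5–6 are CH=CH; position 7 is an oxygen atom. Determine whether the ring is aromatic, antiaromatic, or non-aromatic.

Antiaromatic

All ring atoms are sp² and supply a p orbital to the ring (the double-bond atoms are sp², each contributing one p electron; the oxygen donates one lone pair from its p orbital); the conjugation is uninterrupted.
Tallying contributions gives 3 × 2 = 6 from the double-bond units + 2 from the O atom = 8.
8 is a 4n count (n = 2), so the planar conjugated ring is antiaromatic.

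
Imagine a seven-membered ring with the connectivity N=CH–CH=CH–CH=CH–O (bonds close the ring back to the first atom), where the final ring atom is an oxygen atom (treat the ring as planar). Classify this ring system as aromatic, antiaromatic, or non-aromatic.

Every ring atom contributes a p orbital perpendicular to the ring (each doubly-bonded ring atom is sp² with one p-orbital electron; each sp² =N– keeps its lone pair in-plane and puts one electron into the π system; the oxygen donates one lone pair from its p orbital), so the π system is cyclic and fully conjugated.
Tallying contributions gives 3 × 2 = 6 from the double-bond units + 2 from the O atom = 8.
A 4n π count (8, n = 2) in a planar conjugated ring means antiaromatic.

Antiaromatic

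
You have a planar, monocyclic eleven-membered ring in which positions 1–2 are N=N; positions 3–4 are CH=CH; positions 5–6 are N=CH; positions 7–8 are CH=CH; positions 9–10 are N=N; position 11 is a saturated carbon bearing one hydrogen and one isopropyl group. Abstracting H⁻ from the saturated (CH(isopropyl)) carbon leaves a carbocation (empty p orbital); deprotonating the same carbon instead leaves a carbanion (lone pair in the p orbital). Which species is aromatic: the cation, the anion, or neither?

Both ions have a continuous loop of p orbitals — each ring atom is sp².
Cation: 5 × 2 + 0 = 10 π electrons → 4(2)+2, aromatic.
Anion: 5 × 2 + 2 = 12 π electrons → 4(3), antiaromatic.

The cation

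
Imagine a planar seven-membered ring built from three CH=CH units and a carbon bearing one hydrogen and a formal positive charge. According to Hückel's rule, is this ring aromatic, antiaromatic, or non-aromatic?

Every ring atom contributes a p orbital perpendicular to the ring (every atom in a ring double bond is sp² and brings one electron to the p orbital; the carbocation has an empty p orbital), so the π system is cyclic and fully conjugated.
Tallying contributions gives 3 × 2 = 6 from the double-bond units + 0 from the CH(+) atom = 6.
With 6 π electrons (n = 1), the Hückel 4n+2 condition holds.
(This ring is the tropylium cation.)

Aromatic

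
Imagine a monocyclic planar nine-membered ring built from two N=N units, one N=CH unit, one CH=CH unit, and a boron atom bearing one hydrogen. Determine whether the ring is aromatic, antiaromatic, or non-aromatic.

Every ring atom contributes a p orbital perpendicular to the ring (the double-bond atoms are sp², each contributing one p electron; each sp² =N– keeps its lone pair in-plane and puts one electron into the π system; the boron has an empty p orbital), so the π system is cyclic and fully conjugated.
Tallying contributions gives 4 × 2 = 8 from the double-bond units + 0 from the BH atom = 8.
With 8 = 4·2 π electrons, Hückel's rule classifies the planar ring as antiaromatic.

Antiaromatic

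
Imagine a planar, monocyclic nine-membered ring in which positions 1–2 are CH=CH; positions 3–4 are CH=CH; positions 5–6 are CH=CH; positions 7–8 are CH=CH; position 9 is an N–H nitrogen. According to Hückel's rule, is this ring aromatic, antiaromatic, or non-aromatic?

The p orbitals form a continuous loop: the double-bond atoms are sp², each contributing one p electron; the pyrrole-type nitrogen donates its lone pair from the p orbital. The ring is fully conjugated.
Adding the contributions, 4 × 2 = 8 from the double-bond units + 2 from the NH atom = 10.
Since 10 = 4·2 + 2, the ring meets the 4n+2 criterion.

Aromatic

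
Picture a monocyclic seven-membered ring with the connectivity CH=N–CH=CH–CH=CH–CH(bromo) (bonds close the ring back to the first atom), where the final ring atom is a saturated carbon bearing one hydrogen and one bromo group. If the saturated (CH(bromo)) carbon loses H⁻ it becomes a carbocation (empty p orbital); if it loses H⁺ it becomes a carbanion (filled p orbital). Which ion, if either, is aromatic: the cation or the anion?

In both ions every ring atom is sp² and contributes a p orbital, so both rings are fully conjugated.
Cation: 3 × 2 + 0 = 6 π electrons → 4(1)+2, aromatic.
Anion: 3 × 2 + 2 = 8 π electrons → 4(2), antiaromatic.

The cation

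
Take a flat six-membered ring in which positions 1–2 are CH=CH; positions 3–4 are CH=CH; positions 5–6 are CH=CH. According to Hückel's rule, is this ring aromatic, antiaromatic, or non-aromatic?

Aromatic

The p orbitals form a continuous loop: each doubly-bonded ring atom is sp² with one p-orbital electron. The ring is fully conjugated.
Counting π electrons: 3 × 2 = 6 from the 3 double-bond units.
Since 6 = 4·1 + 2, the ring meets the 4n+2 criterion.
(The species described is benzene.)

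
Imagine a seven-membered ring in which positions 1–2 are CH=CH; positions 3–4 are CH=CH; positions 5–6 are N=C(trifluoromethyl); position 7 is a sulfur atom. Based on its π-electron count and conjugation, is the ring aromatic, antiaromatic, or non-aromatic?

Antiaromatic

The p orbitals form a continuous loop: the double-bond atoms are sp², each contributing one p electron; the doubly-bonded nitrogens are pyridine-type — their lone pairs lie in the ring plane, leaving one electron in the p orbital; the sulfur donates one lone pair from its p orbital. The ring is fully conjugated.
Tallying contributions gives 3 × 2 = 6 from the double-bond units + 2 from the S atom = 8.
A 4n π count (8, n = 2) in a planar conjugated ring means antiaromatic.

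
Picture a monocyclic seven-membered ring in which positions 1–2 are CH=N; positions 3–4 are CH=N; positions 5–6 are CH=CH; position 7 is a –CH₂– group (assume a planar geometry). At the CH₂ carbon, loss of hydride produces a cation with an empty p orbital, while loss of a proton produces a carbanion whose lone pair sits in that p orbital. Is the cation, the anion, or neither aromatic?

Both ions have a continuous loop of p orbitals — each ring atom is sp².
Cation: 3 × 2 + 0 = 6 π electrons → 4(1)+2, aromatic.
Anion: 3 × 2 + 2 = 8 π electrons → 4(2), antiaromatic.

The cation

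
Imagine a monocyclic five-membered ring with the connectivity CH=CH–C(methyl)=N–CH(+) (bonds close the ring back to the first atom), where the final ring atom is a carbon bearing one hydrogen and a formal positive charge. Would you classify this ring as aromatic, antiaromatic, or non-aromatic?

Antiaromatic

The p orbitals form a continuous loop: the double-bond atoms are sp², each contributing one p electron; each sp² =N– keeps its lone pair in-plane and puts one electron into the π system; the carbocation has an empty p orbital. The ring is fully conjugated.
Tallying contributions gives 2 × 2 = 4 from the double-bond units + 0 from the CH(+) atom = 4.
With 4 = 4·1 π electrons, Hückel's rule classifies the planar ring as antiaromatic.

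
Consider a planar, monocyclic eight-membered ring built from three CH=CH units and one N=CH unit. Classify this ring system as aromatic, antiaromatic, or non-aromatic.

Antiaromatic

Every ring atom contributes a p orbital perpendicular to the ring (the double-bond atoms are sp², each contributing one p electron; each =N– nitrogen is pyridine-type (lone pair in the sp² plane, one electron in the p orbital)), so the π system is cyclic and fully conjugated.
Adding the contributions, 4 × 2 = 8 from the 4 double-bond units.
With 8 = 4·2 π electrons, Hückel's rule classifies the planar ring as antiaromatic.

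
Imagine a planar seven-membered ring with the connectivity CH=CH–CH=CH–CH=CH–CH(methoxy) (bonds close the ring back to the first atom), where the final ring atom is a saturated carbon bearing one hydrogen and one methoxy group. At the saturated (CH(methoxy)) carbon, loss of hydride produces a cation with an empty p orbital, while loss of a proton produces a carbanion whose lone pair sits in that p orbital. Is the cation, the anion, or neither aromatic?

Once that carbon is sp², every ring atom has a p orbital and both ions are fully conjugated.
Cation: 3 × 2 + 0 = 6 π electrons → 4(1)+2, aromatic.
Anion: 3 × 2 + 2 = 8 π electrons → 4(2), antiaromatic.

The cation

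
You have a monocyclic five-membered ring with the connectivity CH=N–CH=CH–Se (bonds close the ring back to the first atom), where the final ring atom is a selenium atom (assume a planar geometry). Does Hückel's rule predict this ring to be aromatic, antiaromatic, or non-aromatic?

Aromatic

The p orbitals form a continuous loop: each doubly-bonded ring atom is sp² with one p-orbital electron; the doubly-bonded nitrogens are pyridine-type — their lone pairs lie in the ring plane, leaving one electron in the p orbital; the selenium donates one lone pair from its p orbital. The ring is fully conjugated.
π-electron count: 2 × 2 = 4 from the double-bond units + 2 from the Se atom = 6.
That gives a 4n+2 count (6, n = 1).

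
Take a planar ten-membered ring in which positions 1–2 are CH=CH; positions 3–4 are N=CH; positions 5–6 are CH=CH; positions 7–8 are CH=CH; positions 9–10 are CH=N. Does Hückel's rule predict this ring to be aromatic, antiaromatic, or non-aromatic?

Aromatic

The p orbitals form a continuous loop: the double-bond atoms are sp², each contributing one p electron; the doubly-bonded nitrogens are pyridine-type — their lone pairs lie in the ring plane, leaving one electron in the p orbital. The ring is fully conjugated.
π-electron count: 5 × 2 = 10 from the 5 double-bond units.
Since 10 = 4·2 + 2, the ring meets the 4n+2 criterion.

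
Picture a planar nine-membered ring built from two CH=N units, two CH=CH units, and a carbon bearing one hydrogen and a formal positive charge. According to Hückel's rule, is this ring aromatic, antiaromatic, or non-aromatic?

All ring atoms are sp² and supply a p orbital to the ring (the double-bond atoms are sp², each contributing one p electron; each =N– nitrogen is pyridine-type (lone pair in the sp² plane, one electron in the p orbital); the carbocation has an empty p orbital); the conjugation is uninterrupted.
π-electron count: 4 × 2 = 8 from the double-bond units + 0 from the CH(+) atom = 8.
With 8 = 4·2 π electrons, Hückel's rule classifies the planar ring as antiaromatic.

Antiaromatic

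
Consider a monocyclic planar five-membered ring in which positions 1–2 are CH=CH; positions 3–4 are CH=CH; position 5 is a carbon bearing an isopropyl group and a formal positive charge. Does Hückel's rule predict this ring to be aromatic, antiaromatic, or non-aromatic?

Antiaromatic

Every ring atom contributes a p orbital perpendicular to the ring (the double-bond atoms are sp², each contributing one p electron; the carbocation has an empty p orbital), so the π system is cyclic and fully conjugated.
Counting π electrons: 2 × 2 = 4 from the double-bond units + 0 from the C(isopropyl)(+) atom = 4.
4 = 4(1); a planar, fully conjugated 4n system is antiaromatic.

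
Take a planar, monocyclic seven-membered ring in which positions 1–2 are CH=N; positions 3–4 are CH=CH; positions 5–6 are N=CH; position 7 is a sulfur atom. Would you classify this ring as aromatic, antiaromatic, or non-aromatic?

The p orbitals form a continuous loop: the double-bond atoms are sp², each contributing one p electron; each sp² =N– keeps its lone pair in-plane and puts one electron into the π system; the sulfur donates one lone pair from its p orbital. The ring is fully conjugated.
Tallying contributions gives 3 × 2 = 6 from the double-bond units + 2 from the S atom = 8.
With 8 = 4·2 π electrons, Hückel's rule classifies the planar ring as antiaromatic.

Antiaromatic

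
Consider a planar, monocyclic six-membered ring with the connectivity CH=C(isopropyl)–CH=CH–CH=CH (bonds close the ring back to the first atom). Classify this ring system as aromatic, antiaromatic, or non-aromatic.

Aromatic

Every ring atom contributes a p orbital perpendicular to the ring (the double-bond atoms are sp², each contributing one p electron), so the π system is cyclic and fully conjugated.
Tallying contributions gives 3 × 2 = 6 from the 3 double-bond units.
6 = 4(1) + 2, which satisfies Hückel's 4n+2 rule.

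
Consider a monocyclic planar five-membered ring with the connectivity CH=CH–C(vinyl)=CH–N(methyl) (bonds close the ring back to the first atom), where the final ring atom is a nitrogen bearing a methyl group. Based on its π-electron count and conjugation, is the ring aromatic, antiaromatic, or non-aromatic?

All ring atoms are sp² and supply a p orbital to the ring (the double-bond atoms are sp², each contributing one p electron; the pyrrole-type nitrogen donates its lone pair from the p orbital); the conjugation is uninterrupted.
Counting π electrons: 2 × 2 = 4 from the double-bond units + 2 from the N(methyl) atom = 6.
With 6 π electrons (n = 1), the Hückel 4n+2 condition holds.

Aromatic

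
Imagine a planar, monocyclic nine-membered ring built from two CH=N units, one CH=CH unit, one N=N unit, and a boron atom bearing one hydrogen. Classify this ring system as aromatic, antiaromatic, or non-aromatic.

The p orbitals form a continuous loop: the double-bond atoms are sp², each contributing one p electron; each =N– nitrogen is pyridine-type (lone pair in the sp² plane, one electron in the p orbital); the boron has an empty p orbital. The ring is fully conjugated.
π-electron count: 4 × 2 = 8 from the double-bond units + 0 from the BH atom = 8.
With 8 = 4·2 π electrons, Hückel's rule classifies the planar ring as antiaromatic.

Antiaromatic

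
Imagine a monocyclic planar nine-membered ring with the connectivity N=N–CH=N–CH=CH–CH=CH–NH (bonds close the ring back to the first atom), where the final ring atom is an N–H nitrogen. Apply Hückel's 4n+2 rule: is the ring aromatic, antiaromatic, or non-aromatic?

Aromatic

The p orbitals form a continuous loop: every atom in a ring double bond is sp² and brings one electron to the p orbital; the doubly-bonded nitrogens are pyridine-type — their lone pairs lie in the ring plane, leaving one electron in the p orbital; the pyrrole-type nitrogen donates its lone pair from the p orbital. The ring is fully conjugated.
π-electron count: 4 × 2 = 8 from the double-bond units + 2 from the NH atom = 10.
That gives a 4n+2 count (10, n = 2).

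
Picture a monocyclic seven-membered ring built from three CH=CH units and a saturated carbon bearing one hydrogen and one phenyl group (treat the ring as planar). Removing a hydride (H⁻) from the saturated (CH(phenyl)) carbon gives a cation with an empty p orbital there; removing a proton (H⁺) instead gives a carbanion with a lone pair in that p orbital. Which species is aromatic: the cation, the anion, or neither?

In both ions every ring atom is sp² and contributes a p orbital, so both rings are fully conjugated.
Cation: 3 × 2 + 0 = 6 π electrons → 4(1)+2, aromatic.
Anion: 3 × 2 + 2 = 8 π electrons → 4(2), antiaromatic.

The cation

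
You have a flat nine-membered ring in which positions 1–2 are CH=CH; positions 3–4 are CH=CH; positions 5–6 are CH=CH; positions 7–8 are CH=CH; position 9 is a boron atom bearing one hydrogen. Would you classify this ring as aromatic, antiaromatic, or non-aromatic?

Every ring atom contributes a p orbital perpendicular to the ring (every atom in a ring double bond is sp² and brings one electron to the p orbital; the boron has an empty p orbital), so the π system is cyclic and fully conjugated.
Counting π electrons: 4 × 2 = 8 from the double-bond units + 0 from the BH atom = 8.
8 = 4(2); a planar, fully conjugated 4n system is antiaromatic.

Antiaromatic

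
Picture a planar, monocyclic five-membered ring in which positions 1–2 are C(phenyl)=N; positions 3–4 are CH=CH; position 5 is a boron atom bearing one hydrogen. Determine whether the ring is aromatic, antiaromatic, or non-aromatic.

Every ring atom contributes a p orbital perpendicular to the ring (every atom in a ring double bond is sp² and brings one electron to the p orbital; the doubly-bonded nitrogens are pyridine-type — their lone pairs lie in the ring plane, leaving one electron in the p orbital; the boron has an empty p orbital), so the π system is cyclic and fully conjugated.
Adding the contributions, 2 × 2 = 4 from the double-bond units + 0 from the BH atom = 4.
4 is a 4n count (n = 1), so the planar conjugated ring is antiaromatic.

Antiaromatic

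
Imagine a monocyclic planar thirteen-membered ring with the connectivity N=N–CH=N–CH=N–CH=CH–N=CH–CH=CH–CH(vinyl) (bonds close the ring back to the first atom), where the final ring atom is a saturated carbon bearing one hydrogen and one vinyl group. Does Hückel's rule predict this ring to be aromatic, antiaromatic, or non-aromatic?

Because that saturated carbon is sp³ and has no p orbital in the ring π system at the CH(vinyl) position, the π system cannot extend all the way around the ring.
Broken conjugation rules out both aromaticity and antiaromaticity.

Non-aromatic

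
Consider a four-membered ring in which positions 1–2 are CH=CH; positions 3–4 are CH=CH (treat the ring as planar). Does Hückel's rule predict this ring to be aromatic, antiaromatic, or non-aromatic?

Antiaromatic

Every ring atom contributes a p orbital perpendicular to the ring (every atom in a ring double bond is sp² and brings one electron to the p orbital), so the π system is cyclic and fully conjugated.
Tallying contributions gives 2 × 2 = 4 from the 2 double-bond units.
A 4n π count (4, n = 1) in a planar conjugated ring means antiaromatic.
(The species described is cyclobutadiene.)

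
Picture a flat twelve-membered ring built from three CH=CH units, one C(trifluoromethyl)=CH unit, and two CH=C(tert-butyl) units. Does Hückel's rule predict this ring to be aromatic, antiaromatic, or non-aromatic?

All ring atoms are sp² and supply a p orbital to the ring (each doubly-bonded ring atom is sp² with one p-orbital electron); the conjugation is uninterrupted.
π-electron count: 6 × 2 = 12 from the 6 double-bond units.
With 12 = 4·3 π electrons, Hückel's rule classifies the planar ring as antiaromatic.

Antiaromatic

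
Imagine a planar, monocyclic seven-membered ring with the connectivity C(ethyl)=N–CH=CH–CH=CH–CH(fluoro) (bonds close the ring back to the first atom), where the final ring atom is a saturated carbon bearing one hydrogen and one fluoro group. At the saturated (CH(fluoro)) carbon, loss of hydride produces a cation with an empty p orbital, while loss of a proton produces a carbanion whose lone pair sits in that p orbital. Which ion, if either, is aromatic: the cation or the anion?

The cation

In both ions every ring atom is sp² and contributes a p orbital, so both rings are fully conjugated.
Cation: 3 × 2 + 0 = 6 π electrons → 4(1)+2, aromatic.
Anion: 3 × 2 + 2 = 8 π electrons → 4(2), antiaromatic.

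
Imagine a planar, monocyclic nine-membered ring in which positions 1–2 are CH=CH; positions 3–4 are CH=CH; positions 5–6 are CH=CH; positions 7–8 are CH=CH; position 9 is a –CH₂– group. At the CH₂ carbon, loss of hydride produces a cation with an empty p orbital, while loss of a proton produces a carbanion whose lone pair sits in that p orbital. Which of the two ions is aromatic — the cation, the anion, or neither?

The anion

In both ions every ring atom is sp² and contributes a p orbital, so both rings are fully conjugated.
Cation: 4 × 2 + 0 = 8 π electrons → 4(2), antiaromatic.
Anion: 4 × 2 + 2 = 10 π electrons → 4(2)+2, aromatic.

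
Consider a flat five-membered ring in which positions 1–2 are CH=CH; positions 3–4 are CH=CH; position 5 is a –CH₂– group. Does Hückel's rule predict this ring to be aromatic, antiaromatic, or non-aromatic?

Non-aromatic

The CH2 position has four σ bonds — the tetrahedral CH₂ carbon is sp³ and has no p orbital in the ring π system — so the cyclic conjugation is interrupted.
A ring that is not fully conjugated cannot be aromatic or antiaromatic regardless of its π-electron count.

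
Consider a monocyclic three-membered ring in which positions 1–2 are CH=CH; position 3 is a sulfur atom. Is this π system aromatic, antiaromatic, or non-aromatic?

The p orbitals form a continuous loop: each doubly-bonded ring atom is sp² with one p-orbital electron; the sulfur donates one lone pair from its p orbital. The ring is fully conjugated.
Tallying contributions gives 1 × 2 = 2 from the double-bond unit + 2 from the S atom = 4.
A 4n π count (4, n = 1) in a planar conjugated ring means antiaromatic.

Antiaromatic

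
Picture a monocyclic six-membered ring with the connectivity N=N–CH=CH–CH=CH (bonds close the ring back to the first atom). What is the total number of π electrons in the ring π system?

6

Every ring atom contributes a p orbital perpendicular to the ring (the double-bond atoms are sp², each contributing one p electron; each =N– nitrogen is pyridine-type (lone pair in the sp² plane, one electron in the p orbital)), so the π system is cyclic and fully conjugated.
Adding the contributions, 3 × 2 = 6 from the 3 double-bond units.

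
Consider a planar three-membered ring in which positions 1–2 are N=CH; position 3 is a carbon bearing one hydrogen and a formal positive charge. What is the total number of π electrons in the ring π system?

2

All ring atoms are sp² and supply a p orbital to the ring (the double-bond atoms are sp², each contributing one p electron; each sp² =N– keeps its lone pair in-plane and puts one electron into the π system; the carbocation has an empty p orbital); the conjugation is uninterrupted.
Adding the contributions, 1 × 2 = 2 from the double-bond unit + 0 from the CH(+) atom = 2.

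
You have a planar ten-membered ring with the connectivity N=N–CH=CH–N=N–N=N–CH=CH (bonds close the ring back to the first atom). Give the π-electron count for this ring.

10

Every ring atom contributes a p orbital perpendicular to the ring (every atom in a ring double bond is sp² and brings one electron to the p orbital; each sp² =N– keeps its lone pair in-plane and puts one electron into the π system), so the π system is cyclic and fully conjugated.
π-electron count: 5 × 2 = 10 from the 5 double-bond units.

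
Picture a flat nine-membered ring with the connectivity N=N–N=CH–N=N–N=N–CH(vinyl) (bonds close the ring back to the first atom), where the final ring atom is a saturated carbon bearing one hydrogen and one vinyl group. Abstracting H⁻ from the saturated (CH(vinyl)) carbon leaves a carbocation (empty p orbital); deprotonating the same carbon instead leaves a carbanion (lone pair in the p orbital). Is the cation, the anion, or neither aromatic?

The anion

In both ions every ring atom is sp² and contributes a p orbital, so both rings are fully conjugated.
Cation: 4 × 2 + 0 = 8 π electrons → 4(2), antiaromatic.
Anion: 4 × 2 + 2 = 10 π electrons → 4(2)+2, aromatic.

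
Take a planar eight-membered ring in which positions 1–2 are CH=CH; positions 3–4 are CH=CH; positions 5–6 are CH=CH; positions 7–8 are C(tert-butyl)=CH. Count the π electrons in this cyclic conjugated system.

Every ring atom contributes a p orbital perpendicular to the ring (the double-bond atoms are sp², each contributing one p electron), so the π system is cyclic and fully conjugated.
π-electron count: 4 × 2 = 8 from the 4 double-bond units.

8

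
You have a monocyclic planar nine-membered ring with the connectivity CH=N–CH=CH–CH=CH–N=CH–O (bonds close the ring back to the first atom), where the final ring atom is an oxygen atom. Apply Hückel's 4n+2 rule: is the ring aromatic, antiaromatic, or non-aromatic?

The p orbitals form a continuous loop: each doubly-bonded ring atom is sp² with one p-orbital electron; each =N– nitrogen is pyridine-type (lone pair in the sp² plane, one electron in the p orbital); the oxygen donates one lone pair from its p orbital. The ring is fully conjugated.
Adding the contributions, 4 × 2 = 8 from the double-bond units + 2 from the O atom = 10.
Since 10 = 4·2 + 2, the ring meets the 4n+2 criterion.

Aromatic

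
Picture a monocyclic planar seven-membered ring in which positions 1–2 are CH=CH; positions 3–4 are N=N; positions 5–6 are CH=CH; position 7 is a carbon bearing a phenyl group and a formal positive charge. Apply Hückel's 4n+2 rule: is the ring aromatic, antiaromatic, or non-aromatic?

Check conjugation: every atom in a ring double bond is sp² and brings one electron to the p orbital; the doubly-bonded nitrogens are pyridine-type — their lone pairs lie in the ring plane, leaving one electron in the p orbital; the carbocation has an empty p orbital — every position has a p orbital, so the cyclic π system is continuous.
Tallying contributions gives 3 × 2 = 6 from the double-bond units + 0 from the C(phenyl)(+) atom = 6.
That gives a 4n+2 count (6, n = 1).

Aromatic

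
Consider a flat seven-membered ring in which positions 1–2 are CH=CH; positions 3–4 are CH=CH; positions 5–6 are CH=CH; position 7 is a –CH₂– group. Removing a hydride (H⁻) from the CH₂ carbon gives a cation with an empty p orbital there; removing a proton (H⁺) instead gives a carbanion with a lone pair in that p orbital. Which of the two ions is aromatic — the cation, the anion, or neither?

The cation

In either ion the ring is fully conjugated: every atom, including the new sp² carbon, supplies a p orbital.
Cation: 3 × 2 + 0 = 6 π electrons → 4(1)+2, aromatic.
Anion: 3 × 2 + 2 = 8 π electrons → 4(2), antiaromatic.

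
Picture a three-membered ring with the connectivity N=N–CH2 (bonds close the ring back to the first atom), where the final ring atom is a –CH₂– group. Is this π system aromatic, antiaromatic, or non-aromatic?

Because the tetrahedral CH₂ carbon is sp³ and has no p orbital in the ring π system at the CH2 position, the π system cannot extend all the way around the ring.
Broken conjugation rules out both aromaticity and antiaromaticity.

Non-aromatic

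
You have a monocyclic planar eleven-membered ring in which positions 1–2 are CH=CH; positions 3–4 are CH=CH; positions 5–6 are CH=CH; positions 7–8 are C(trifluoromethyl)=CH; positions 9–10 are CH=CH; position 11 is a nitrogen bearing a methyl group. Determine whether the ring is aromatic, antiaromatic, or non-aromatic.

All ring atoms are sp² and supply a p orbital to the ring (every atom in a ring double bond is sp² and brings one electron to the p orbital; the pyrrole-type nitrogen donates its lone pair from the p orbital); the conjugation is uninterrupted.
π-electron count: 5 × 2 = 10 from the double-bond units + 2 from the N(methyl) atom = 12.
12 = 4(3); a planar, fully conjugated 4n system is antiaromatic.

Antiaromatic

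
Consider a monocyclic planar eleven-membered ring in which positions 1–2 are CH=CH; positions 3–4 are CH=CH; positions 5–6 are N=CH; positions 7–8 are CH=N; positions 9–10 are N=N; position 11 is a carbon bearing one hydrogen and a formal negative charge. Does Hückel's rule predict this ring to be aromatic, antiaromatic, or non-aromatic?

Antiaromatic

Check conjugation: every atom in a ring double bond is sp² and brings one electron to the p orbital; the doubly-bonded nitrogens are pyridine-type — their lone pairs lie in the ring plane, leaving one electron in the p orbital; the carbanion's lone pair occupies the p orbital — every position has a p orbital, so the cyclic π system is continuous.
π-electron count: 5 × 2 = 10 from the double-bond units + 2 from the CH(-) atom = 12.
12 is a 4n count (n = 3), so the planar conjugated ring is antiaromatic.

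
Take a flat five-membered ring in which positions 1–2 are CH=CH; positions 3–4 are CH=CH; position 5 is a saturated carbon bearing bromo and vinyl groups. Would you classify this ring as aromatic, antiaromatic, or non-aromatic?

The C(bromo)(vinyl) carbon is saturated: that saturated carbon is sp³ and has no p orbital in the ring π system. Conjugation is not continuous around the ring.
Broken conjugation rules out both aromaticity and antiaromaticity.

Non-aromatic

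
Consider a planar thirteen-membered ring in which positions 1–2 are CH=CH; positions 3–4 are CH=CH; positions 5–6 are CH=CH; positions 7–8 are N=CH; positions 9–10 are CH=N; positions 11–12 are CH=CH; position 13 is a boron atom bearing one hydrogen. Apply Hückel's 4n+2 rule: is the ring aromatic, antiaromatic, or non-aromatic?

Antiaromatic

The p orbitals form a continuous loop: the double-bond atoms are sp², each contributing one p electron; the doubly-bonded nitrogens are pyridine-type — their lone pairs lie in the ring plane, leaving one electron in the p orbital; the boron has an empty p orbital. The ring is fully conjugated.
Counting π electrons: 6 × 2 = 12 from the double-bond units + 0 from the BH atom = 12.
12 = 4(3); a planar, fully conjugated 4n system is antiaromatic.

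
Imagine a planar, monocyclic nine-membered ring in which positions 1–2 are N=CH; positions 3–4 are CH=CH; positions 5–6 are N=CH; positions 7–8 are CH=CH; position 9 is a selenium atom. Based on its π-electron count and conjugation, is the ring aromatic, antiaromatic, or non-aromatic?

Aromatic

All ring atoms are sp² and supply a p orbital to the ring (the double-bond atoms are sp², each contributing one p electron; each =N– nitrogen is pyridine-type (lone pair in the sp² plane, one electron in the p orbital); the selenium donates one lone pair from its p orbital); the conjugation is uninterrupted.
Tallying contributions gives 4 × 2 = 8 from the double-bond units + 2 from the Se atom = 10.
Since 10 = 4·2 + 2, the ring meets the 4n+2 criterion.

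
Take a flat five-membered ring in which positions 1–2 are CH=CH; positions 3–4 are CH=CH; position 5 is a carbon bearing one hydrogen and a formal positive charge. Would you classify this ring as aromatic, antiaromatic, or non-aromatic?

Check conjugation: every atom in a ring double bond is sp² and brings one electron to the p orbital; the carbocation has an empty p orbital — every position has a p orbital, so the cyclic π system is continuous.
π-electron count: 2 × 2 = 4 from the double-bond units + 0 from the CH(+) atom = 4.
4 = 4(1); a planar, fully conjugated 4n system is antiaromatic.

Antiaromatic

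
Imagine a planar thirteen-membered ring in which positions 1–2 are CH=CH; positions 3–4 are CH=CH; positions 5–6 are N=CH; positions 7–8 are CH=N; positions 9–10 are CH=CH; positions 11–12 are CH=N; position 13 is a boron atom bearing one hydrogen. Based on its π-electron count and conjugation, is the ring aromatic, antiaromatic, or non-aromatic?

Antiaromatic

All ring atoms are sp² and supply a p orbital to the ring (the double-bond atoms are sp², each contributing one p electron; each =N– nitrogen is pyridine-type (lone pair in the sp² plane, one electron in the p orbital); the boron has an empty p orbital); the conjugation is uninterrupted.
Adding the contributions, 6 × 2 = 12 from the double-bond units + 0 from the BH atom = 12.
12 is a 4n count (n = 3), so the planar conjugated ring is antiaromatic.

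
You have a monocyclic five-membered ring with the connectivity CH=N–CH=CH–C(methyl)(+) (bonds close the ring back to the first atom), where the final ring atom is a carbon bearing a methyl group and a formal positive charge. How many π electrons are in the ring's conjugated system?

4

All ring atoms are sp² and supply a p orbital to the ring (each doubly-bonded ring atom is sp² with one p-orbital electron; the doubly-bonded nitrogens are pyridine-type — their lone pairs lie in the ring plane, leaving one electron in the p orbital; the carbocation has an empty p orbital); the conjugation is uninterrupted.
π-electron count: 2 × 2 = 4 from the double-bond units + 0 from the C(methyl)(+) atom = 4.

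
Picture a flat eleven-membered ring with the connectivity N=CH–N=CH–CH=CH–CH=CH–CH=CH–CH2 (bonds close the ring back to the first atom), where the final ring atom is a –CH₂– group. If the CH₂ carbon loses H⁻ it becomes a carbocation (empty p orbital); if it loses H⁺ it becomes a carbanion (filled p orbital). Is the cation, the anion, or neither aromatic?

The cation

In either ion the ring is fully conjugated: every atom, including the new sp² carbon, supplies a p orbital.
Cation: 5 × 2 + 0 = 10 π electrons → 4(2)+2, aromatic.
Anion: 5 × 2 + 2 = 12 π electrons → 4(3), antiaromatic.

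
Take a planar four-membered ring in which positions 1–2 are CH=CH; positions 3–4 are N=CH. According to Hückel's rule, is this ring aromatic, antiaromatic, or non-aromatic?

Antiaromatic

Every ring atom contributes a p orbital perpendicular to the ring (each doubly-bonded ring atom is sp² with one p-orbital electron; each sp² =N– keeps its lone pair in-plane and puts one electron into the π system), so the π system is cyclic and fully conjugated.
Tallying contributions gives 2 × 2 = 4 from the 2 double-bond units.
4 is a 4n count (n = 1), so the planar conjugated ring is antiaromatic.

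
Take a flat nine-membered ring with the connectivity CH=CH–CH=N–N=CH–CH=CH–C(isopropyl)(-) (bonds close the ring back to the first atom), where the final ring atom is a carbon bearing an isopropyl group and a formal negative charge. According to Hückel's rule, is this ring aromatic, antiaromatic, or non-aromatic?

The p orbitals form a continuous loop: every atom in a ring double bond is sp² and brings one electron to the p orbital; each =N– nitrogen is pyridine-type (lone pair in the sp² plane, one electron in the p orbital); the carbanion's lone pair occupies the p orbital. The ring is fully conjugated.
Counting π electrons: 4 × 2 = 8 from the double-bond units + 2 from the C(isopropyl)(-) atom = 10.
10 = 4(2) + 2, which satisfies Hückel's 4n+2 rule.

Aromatic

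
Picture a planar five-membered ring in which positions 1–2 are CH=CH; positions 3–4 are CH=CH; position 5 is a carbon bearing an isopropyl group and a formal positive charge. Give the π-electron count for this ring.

4

All ring atoms are sp² and supply a p orbital to the ring (each doubly-bonded ring atom is sp² with one p-orbital electron; the carbocation has an empty p orbital); the conjugation is uninterrupted.
Tallying contributions gives 2 × 2 = 4 from the double-bond units + 0 from the C(isopropyl)(+) atom = 4.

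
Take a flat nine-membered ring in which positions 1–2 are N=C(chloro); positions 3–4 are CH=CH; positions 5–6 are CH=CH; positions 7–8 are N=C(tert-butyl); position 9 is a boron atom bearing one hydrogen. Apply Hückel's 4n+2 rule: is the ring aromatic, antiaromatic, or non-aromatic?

Antiaromatic

All ring atoms are sp² and supply a p orbital to the ring (the double-bond atoms are sp², each contributing one p electron; each =N– nitrogen is pyridine-type (lone pair in the sp² plane, one electron in the p orbital); the boron has an empty p orbital); the conjugation is uninterrupted.
Tallying contributions gives 4 × 2 = 8 from the double-bond units + 0 from the BH atom = 8.
8 = 4(2); a planar, fully conjugated 4n system is antiaromatic.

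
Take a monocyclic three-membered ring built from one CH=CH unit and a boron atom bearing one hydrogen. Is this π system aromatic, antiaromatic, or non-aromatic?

Every ring atom contributes a p orbital perpendicular to the ring (every atom in a ring double bond is sp² and brings one electron to the p orbital; the boron has an empty p orbital), so the π system is cyclic and fully conjugated.
π-electron count: 1 × 2 = 2 from the double-bond unit + 0 from the BH atom = 2.
Since 2 = 4·0 + 2, the ring meets the 4n+2 criterion.

Aromatic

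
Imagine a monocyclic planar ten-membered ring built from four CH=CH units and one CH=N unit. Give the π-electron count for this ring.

The p orbitals form a continuous loop: every atom in a ring double bond is sp² and brings one electron to the p orbital; each =N– nitrogen is pyridine-type (lone pair in the sp² plane, one electron in the p orbital). The ring is fully conjugated.
Tallying contributions gives 5 × 2 = 10 from the 5 double-bond units.

10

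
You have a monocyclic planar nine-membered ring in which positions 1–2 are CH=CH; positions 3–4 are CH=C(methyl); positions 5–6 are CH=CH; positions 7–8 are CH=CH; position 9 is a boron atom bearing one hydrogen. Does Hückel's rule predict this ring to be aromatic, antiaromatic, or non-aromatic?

Antiaromatic

The p orbitals form a continuous loop: the double-bond atoms are sp², each contributing one p electron; the boron has an empty p orbital. The ring is fully conjugated.
π-electron count: 4 × 2 = 8 from the double-bond units + 0 from the BH atom = 8.
A 4n π count (8, n = 2) in a planar conjugated ring means antiaromatic.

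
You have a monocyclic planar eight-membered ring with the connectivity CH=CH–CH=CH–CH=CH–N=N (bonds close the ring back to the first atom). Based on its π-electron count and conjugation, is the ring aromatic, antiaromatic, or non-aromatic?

All ring atoms are sp² and supply a p orbital to the ring (the double-bond atoms are sp², each contributing one p electron; each =N– nitrogen is pyridine-type (lone pair in the sp² plane, one electron in the p orbital)); the conjugation is uninterrupted.
π-electron count: 4 × 2 = 8 from the 4 double-bond units.
A 4n π count (8, n = 2) in a planar conjugated ring means antiaromatic.

Antiaromatic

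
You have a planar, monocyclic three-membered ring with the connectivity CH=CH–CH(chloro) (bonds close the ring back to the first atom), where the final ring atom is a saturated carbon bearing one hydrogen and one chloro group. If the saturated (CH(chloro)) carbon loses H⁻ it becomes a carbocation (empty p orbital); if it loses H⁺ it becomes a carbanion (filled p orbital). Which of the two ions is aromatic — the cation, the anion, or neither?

The cation

In both ions every ring atom is sp² and contributes a p orbital, so both rings are fully conjugated.
Cation: 1 × 2 + 0 = 2 π electrons → 4(0)+2, aromatic.
Anion: 1 × 2 + 2 = 4 π electrons → 4(1), antiaromatic.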